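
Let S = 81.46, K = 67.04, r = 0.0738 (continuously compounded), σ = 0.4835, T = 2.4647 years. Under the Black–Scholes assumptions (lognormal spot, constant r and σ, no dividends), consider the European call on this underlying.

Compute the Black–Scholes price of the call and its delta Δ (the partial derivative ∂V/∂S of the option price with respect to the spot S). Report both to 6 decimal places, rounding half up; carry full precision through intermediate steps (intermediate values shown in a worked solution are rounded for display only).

σ√T = 0.4835·√2.4647 = 0.759064
d₁ = (ln(S/K) + (r+σ²/2)T) / (σ√T) = (ln(81.46/67.04) + (0.0738+0.4835²/2)·2.4647) / 0.759064 = (0.194823 + 0.469984) / 0.759064 = 0.875824
d₂ = d₁ − σ√T = 0.875824 − 0.759064 = 0.116760
e^{−rT} = e^{−0.0738·2.4647} = 0.833689
N(d₁) = 0.809437,  N(d₂) = 0.546475
Call price V = S·N(d₁) − K·e^{−rT}·N(d₂) = 65.936752 − 30.542758 = 35.393994
Δ = N(d₁) = 0.809437

price = 35.393994
Δ = 0.809437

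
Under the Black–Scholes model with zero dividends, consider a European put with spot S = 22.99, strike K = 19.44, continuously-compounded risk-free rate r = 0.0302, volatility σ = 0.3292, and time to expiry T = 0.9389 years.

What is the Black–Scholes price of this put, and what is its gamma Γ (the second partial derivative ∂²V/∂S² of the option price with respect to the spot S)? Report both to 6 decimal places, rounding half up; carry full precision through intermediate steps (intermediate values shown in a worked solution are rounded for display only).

price = 1.087339
Γ = 0.040313

σ√T = 0.3292·√0.9389 = 0.318984
d₁ = (ln(S/K) + (r+σ²/2)T) / (σ√T) = (ln(22.99/19.44) + (0.0302+0.3292²/2)·0.9389) / 0.318984 = (0.167727 + 0.079230) / 0.318984 = 0.774197
d₂ = d₁ − σ√T = 0.774197 − 0.318984 = 0.455213
e^{−rT} = e^{−0.0302·0.9389} = 0.972043
N(−d₁) = 0.219407,  N(−d₂) = 0.324478
Put price V = K·e^{−rT}·N(−d₂) − S·N(−d₁) = 6.131508 − 5.044169 = 1.087339
φ(d₁) = (1/√(2π))·e^{−d₁²/2} = 0.295635
Γ = φ(d₁) / (S·σ·√T) = 0.040313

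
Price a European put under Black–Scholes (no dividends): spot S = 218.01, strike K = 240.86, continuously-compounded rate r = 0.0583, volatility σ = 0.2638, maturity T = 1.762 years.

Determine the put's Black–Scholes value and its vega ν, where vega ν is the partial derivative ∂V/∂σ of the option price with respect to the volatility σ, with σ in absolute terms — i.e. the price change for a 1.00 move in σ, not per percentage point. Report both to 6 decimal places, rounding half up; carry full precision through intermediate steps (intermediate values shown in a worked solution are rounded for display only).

σ√T = 0.2638·√1.762 = 0.350169
d₁ = (ln(S/K) + (r+σ²/2)T) / (σ√T) = (ln(218.01/240.86) + (0.0583+0.2638²/2)·1.762) / 0.350169 = (-0.099675 + 0.164034) / 0.350169 = 0.183794
d₂ = d₁ − σ√T = 0.183794 − 0.350169 = -0.166375
e^{−rT} = e^{−0.0583·1.762} = 0.902375
N(−d₁) = 0.427088,  N(−d₂) = 0.566069
Put price V = K·e^{−rT}·N(−d₂) − S·N(−d₁) = 123.032965 − 93.109379 = 29.923586
φ(d₁) = (1/√(2π))·e^{−d₁²/2} = 0.392261
ν = S·φ(d₁)·√T = 113.515240

price = 29.923586
ν = 113.515240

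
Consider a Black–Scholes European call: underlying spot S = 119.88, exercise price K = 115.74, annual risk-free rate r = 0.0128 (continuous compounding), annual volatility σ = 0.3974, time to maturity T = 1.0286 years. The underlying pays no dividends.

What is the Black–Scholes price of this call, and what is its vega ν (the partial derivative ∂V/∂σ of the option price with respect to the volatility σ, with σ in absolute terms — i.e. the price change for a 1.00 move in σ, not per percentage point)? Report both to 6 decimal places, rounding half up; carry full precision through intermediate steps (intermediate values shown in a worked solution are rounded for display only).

price = 21.653667
ν = 46.062869

σ√T = 0.3974·√1.0286 = 0.403043
d₁ = (ln(S/K) + (r+σ²/2)T) / (σ√T) = (ln(119.88/115.74) + (0.0128+0.3974²/2)·1.0286) / 0.403043 = (0.035145 + 0.094388) / 0.403043 = 0.321387
d₂ = d₁ − σ√T = 0.321387 − 0.403043 = -0.081656
e^{−rT} = e^{−0.0128·1.0286} = 0.986920
N(d₁) = 0.626041,  N(d₂) = 0.467460
Call price V = S·N(d₁) − K·e^{−rT}·N(d₂) = 75.049853 − 53.396187 = 21.653667
φ(d₁) = (1/√(2π))·e^{−d₁²/2} = 0.378862
ν = S·φ(d₁)·√T = 46.062869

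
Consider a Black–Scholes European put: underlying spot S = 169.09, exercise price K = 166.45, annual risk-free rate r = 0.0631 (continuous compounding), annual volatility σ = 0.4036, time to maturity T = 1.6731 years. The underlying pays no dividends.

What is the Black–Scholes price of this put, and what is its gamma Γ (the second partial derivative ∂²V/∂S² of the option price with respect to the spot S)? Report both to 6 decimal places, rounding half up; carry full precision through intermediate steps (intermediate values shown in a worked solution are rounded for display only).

price = 24.034083
Γ = 0.004001

σ√T = 0.4036·√1.6731 = 0.522050
d₁ = (ln(S/K) + (r+σ²/2)T) / (σ√T) = (ln(169.09/166.45) + (0.0631+0.4036²/2)·1.6731) / 0.522050 = (0.015736 + 0.241841) / 0.522050 = 0.493395
d₂ = d₁ − σ√T = 0.493395 − 0.522050 = -0.028655
e^{−rT} = e^{−0.0631·1.6731} = 0.899809
N(−d₁) = 0.310867,  N(−d₂) = 0.511430
Put price V = K·e^{−rT}·N(−d₂) − S·N(−d₁) = 76.598542 − 52.564459 = 24.034083
φ(d₁) = (1/√(2π))·e^{−d₁²/2} = 0.353222
Γ = φ(d₁) / (S·σ·√T) = 0.004001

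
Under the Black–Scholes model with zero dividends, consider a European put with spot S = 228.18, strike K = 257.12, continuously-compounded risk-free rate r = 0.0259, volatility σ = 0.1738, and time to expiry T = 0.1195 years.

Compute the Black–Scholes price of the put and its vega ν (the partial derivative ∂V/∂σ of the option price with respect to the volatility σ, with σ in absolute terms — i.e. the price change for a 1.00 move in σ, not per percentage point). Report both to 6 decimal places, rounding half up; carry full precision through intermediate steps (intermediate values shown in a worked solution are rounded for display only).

price = 28.291601
ν = 5.117805

σ√T = 0.1738·√0.1195 = 0.060081
d₁ = (ln(S/K) + (r+σ²/2)T) / (σ√T) = (ln(228.18/257.12) + (0.0259+0.1738²/2)·0.1195) / 0.060081 = (-0.119408 + 0.004900) / 0.060081 = -1.905913
d₂ = d₁ − σ√T = -1.905913 − 0.060081 = -1.965993
e^{−rT} = e^{−0.0259·0.1195} = 0.996910
N(−d₁) = 0.971669,  N(−d₂) = 0.975350
Put price V = K·e^{−rT}·N(−d₂) − S·N(−d₁) = 250.007084 − 221.715483 = 28.291601
φ(d₁) = (1/√(2π))·e^{−d₁²/2} = 0.064882
ν = S·φ(d₁)·√T = 5.117805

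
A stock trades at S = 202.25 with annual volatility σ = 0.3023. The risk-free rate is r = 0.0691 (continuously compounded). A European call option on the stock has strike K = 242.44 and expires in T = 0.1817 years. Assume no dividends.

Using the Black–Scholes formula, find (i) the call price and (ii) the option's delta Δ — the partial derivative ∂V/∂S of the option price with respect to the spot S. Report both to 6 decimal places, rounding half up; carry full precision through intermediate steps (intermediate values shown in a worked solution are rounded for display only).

price = 1.264270
Δ = 0.106620

σ√T = 0.3023·√0.1817 = 0.128859
d₁ = (ln(S/K) + (r+σ²/2)T) / (σ√T) = (ln(202.25/242.44) + (0.0691+0.3023²/2)·0.1817) / 0.128859 = (-0.181250 + 0.020858) / 0.128859 = -1.244706
d₂ = d₁ − σ√T = -1.244706 − 0.128859 = -1.373565
e^{−rT} = e^{−0.0691·0.1817} = 0.987523
N(d₁) = 0.106620,  N(d₂) = 0.084788
Call price V = S·N(d₁) − K·e^{−rT}·N(d₂) = 21.563881 − 20.299611 = 1.264270
Δ = N(d₁) = 0.106620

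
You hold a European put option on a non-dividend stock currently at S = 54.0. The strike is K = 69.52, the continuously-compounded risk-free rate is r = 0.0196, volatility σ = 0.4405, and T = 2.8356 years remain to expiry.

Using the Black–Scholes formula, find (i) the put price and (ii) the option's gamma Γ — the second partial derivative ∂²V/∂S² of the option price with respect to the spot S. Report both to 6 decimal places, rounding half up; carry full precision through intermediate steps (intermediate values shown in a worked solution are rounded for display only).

price = 23.780882
Γ = 0.009905

σ√T = 0.4405·√2.8356 = 0.741769
d₁ = (ln(S/K) + (r+σ²/2)T) / (σ√T) = (ln(54.0/69.52) + (0.0196+0.4405²/2)·2.8356) / 0.741769 = (-0.252630 + 0.330688) / 0.741769 = 0.105232
d₂ = d₁ − σ√T = 0.105232 − 0.741769 = -0.636537
e^{−rT} = e^{−0.0196·2.8356} = 0.945938
N(−d₁) = 0.458096,  N(−d₂) = 0.737787
Put price V = K·e^{−rT}·N(−d₂) − S·N(−d₁) = 48.518064 − 24.737182 = 23.780882
φ(d₁) = (1/√(2π))·e^{−d₁²/2} = 0.396739
Γ = φ(d₁) / (S·σ·√T) = 0.009905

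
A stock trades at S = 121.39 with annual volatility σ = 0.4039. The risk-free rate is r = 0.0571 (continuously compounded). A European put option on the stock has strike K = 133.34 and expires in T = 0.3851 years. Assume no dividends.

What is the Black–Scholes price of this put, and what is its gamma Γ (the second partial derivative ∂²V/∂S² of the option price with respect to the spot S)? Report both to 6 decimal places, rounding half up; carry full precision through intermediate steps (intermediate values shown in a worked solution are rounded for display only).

σ√T = 0.4039·√0.3851 = 0.250646
d₁ = (ln(S/K) + (r+σ²/2)T) / (σ√T) = (ln(121.39/133.34) + (0.0571+0.4039²/2)·0.3851) / 0.250646 = (-0.093894 + 0.053401) / 0.250646 = -0.161554
d₂ = d₁ − σ√T = -0.161554 − 0.250646 = -0.412200
e^{−rT} = e^{−0.0571·0.3851} = 0.978251
N(−d₁) = 0.564171,  N(−d₂) = 0.659904
Put price V = K·e^{−rT}·N(−d₂) − S·N(−d₁) = 86.077795 − 68.484775 = 17.593019
φ(d₁) = (1/√(2π))·e^{−d₁²/2} = 0.393770
Γ = φ(d₁) / (S·σ·√T) = 0.012942

price = 17.593019
Γ = 0.012942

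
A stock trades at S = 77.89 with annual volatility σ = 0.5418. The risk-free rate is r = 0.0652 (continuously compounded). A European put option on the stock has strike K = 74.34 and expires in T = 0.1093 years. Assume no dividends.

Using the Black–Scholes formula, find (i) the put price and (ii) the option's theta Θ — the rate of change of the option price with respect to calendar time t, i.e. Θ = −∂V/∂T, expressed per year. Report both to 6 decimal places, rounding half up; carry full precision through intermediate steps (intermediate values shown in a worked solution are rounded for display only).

price = 3.615483
Θ = -21.594585

σ√T = 0.5418·√0.1093 = 0.179122
d₁ = (ln(S/K) + (r+σ²/2)T) / (σ√T) = (ln(77.89/74.34) + (0.0652+0.5418²/2)·0.1093) / 0.179122 = (0.046648 + 0.023169) / 0.179122 = 0.389774
d₂ = d₁ − σ√T = 0.389774 − 0.179122 = 0.210652
e^{−rT} = e^{−0.0652·0.1093} = 0.992899
N(−d₁) = 0.348352,  N(−d₂) = 0.416579
Put price V = K·e^{−rT}·N(−d₂) − S·N(−d₁) = 30.748607 − 27.133124 = 3.615483
φ(d₁) = (1/√(2π))·e^{−d₁²/2} = 0.369760
Θ = −S·φ(d₁)·σ/(2√T) + r·K·e^{−rT}·N(−d₂) = −23.599395 + 2.004809 = -21.594585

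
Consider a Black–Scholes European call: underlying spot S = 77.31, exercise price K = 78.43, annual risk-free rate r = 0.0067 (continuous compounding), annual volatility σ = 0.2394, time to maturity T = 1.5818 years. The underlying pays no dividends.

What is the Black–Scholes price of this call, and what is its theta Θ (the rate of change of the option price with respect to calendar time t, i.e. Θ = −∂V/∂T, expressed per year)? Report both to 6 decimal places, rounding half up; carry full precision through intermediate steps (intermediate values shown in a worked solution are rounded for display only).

price = 9.123082
Θ = -3.133856

σ√T = 0.2394·√1.5818 = 0.301092
d₁ = (ln(S/K) + (r+σ²/2)T) / (σ√T) = (ln(77.31/78.43) + (0.0067+0.2394²/2)·1.5818) / 0.301092 = (-0.014383 + 0.055926) / 0.301092 = 0.137975
d₂ = d₁ − σ√T = 0.137975 − 0.301092 = -0.163118
e^{−rT} = e^{−0.0067·1.5818} = 0.989458
N(d₁) = 0.554870,  N(d₂) = 0.435213
Call price V = S·N(d₁) − K·e^{−rT}·N(d₂) = 42.896990 − 33.773909 = 9.123082
φ(d₁) = (1/√(2π))·e^{−d₁²/2} = 0.395163
Θ = −S·φ(d₁)·σ/(2√T) − r·K·e^{−rT}·N(d₂) = −2.907571 − 0.226285 = -3.133856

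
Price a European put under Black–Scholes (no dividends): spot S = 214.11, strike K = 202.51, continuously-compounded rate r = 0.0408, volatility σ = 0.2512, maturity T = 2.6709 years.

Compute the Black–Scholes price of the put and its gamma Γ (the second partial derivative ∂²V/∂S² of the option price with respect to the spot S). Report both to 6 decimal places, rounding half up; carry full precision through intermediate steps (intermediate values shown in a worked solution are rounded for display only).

price = 18.436259
Γ = 0.003776

σ√T = 0.2512·√2.6709 = 0.410533
d₁ = (ln(S/K) + (r+σ²/2)T) / (σ√T) = (ln(214.11/202.51) + (0.0408+0.2512²/2)·2.6709) / 0.410533 = (0.055701 + 0.193242) / 0.410533 = 0.606387
d₂ = d₁ − σ√T = 0.606387 − 0.410533 = 0.195854
e^{−rT} = e^{−0.0408·2.6709} = 0.896755
N(−d₁) = 0.272129,  N(−d₂) = 0.422362
Put price V = K·e^{−rT}·N(−d₂) − S·N(−d₁) = 76.701764 − 58.265505 = 18.436259
φ(d₁) = (1/√(2π))·e^{−d₁²/2} = 0.331943
Γ = φ(d₁) / (S·σ·√T) = 0.003776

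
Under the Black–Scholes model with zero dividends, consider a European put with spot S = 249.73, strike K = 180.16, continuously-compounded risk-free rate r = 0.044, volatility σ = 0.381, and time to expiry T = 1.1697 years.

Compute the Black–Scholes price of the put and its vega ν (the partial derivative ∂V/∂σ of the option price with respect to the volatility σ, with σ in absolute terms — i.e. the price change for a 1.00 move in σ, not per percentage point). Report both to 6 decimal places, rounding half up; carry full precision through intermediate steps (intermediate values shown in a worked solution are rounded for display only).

σ√T = 0.381·√1.1697 = 0.412062
d₁ = (ln(S/K) + (r+σ²/2)T) / (σ√T) = (ln(249.73/180.16) + (0.044+0.381²/2)·1.1697) / 0.412062 = (0.326535 + 0.136364) / 0.412062 = 1.123374
d₂ = d₁ − σ√T = 1.123374 − 0.412062 = 0.711312
e^{−rT} = e^{−0.044·1.1697} = 0.949835
N(−d₁) = 0.130639,  N(−d₂) = 0.238445
Put price V = K·e^{−rT}·N(−d₂) − S·N(−d₁) = 40.803341 − 32.624585 = 8.178756
φ(d₁) = (1/√(2π))·e^{−d₁²/2} = 0.212264
ν = S·φ(d₁)·√T = 57.330418

price = 8.178756
ν = 57.330418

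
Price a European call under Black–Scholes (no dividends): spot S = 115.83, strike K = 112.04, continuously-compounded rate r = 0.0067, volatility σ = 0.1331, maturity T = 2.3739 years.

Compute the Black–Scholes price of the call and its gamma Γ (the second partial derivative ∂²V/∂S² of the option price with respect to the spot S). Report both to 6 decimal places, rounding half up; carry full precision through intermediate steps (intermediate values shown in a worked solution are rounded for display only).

price = 12.274922
Γ = 0.015839

σ√T = 0.1331·√2.3739 = 0.205073
d₁ = (ln(S/K) + (r+σ²/2)T) / (σ√T) = (ln(115.83/112.04) + (0.0067+0.1331²/2)·2.3739) / 0.205073 = (0.033268 + 0.036933) / 0.205073 = 0.342318
d₂ = d₁ − σ√T = 0.342318 − 0.205073 = 0.137245
e^{−rT} = e^{−0.0067·2.3739} = 0.984221
N(d₁) = 0.633944,  N(d₂) = 0.554581
Call price V = S·N(d₁) − K·e^{−rT}·N(d₂) = 73.429761 − 61.154838 = 12.274922
φ(d₁) = (1/√(2π))·e^{−d₁²/2} = 0.376240
Γ = φ(d₁) / (S·σ·√T) = 0.015839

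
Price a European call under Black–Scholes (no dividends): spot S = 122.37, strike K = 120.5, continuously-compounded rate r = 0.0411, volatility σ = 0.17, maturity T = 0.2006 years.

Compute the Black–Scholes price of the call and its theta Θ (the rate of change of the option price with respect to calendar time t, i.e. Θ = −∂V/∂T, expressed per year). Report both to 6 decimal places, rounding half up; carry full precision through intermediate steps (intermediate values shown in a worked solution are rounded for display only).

σ√T = 0.17·√0.2006 = 0.076140
d₁ = (ln(S/K) + (r+σ²/2)T) / (σ√T) = (ln(122.37/120.5) + (0.0411+0.17²/2)·0.2006) / 0.076140 = (0.015399 + 0.011143) / 0.076140 = 0.348604
d₂ = d₁ − σ√T = 0.348604 − 0.076140 = 0.272464
e^{−rT} = e^{−0.0411·0.2006} = 0.991789
N(d₁) = 0.636307,  N(d₂) = 0.607367
Call price V = S·N(d₁) − K·e^{−rT}·N(d₂) = 77.864860 − 72.586839 = 5.278022
φ(d₁) = (1/√(2π))·e^{−d₁²/2} = 0.375423
Θ = −S·φ(d₁)·σ/(2√T) − r·K·e^{−rT}·N(d₂) = −8.718659 − 2.983319 = -11.701978

price = 5.278022
Θ = -11.701978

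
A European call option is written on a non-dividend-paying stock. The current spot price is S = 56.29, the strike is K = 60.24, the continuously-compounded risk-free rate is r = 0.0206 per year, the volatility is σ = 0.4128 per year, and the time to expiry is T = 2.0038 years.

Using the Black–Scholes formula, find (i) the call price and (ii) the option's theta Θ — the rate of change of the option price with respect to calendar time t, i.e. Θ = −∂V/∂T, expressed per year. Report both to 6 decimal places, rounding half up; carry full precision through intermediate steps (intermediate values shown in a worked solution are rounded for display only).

σ√T = 0.4128·√2.0038 = 0.584342
d₁ = (ln(S/K) + (r+σ²/2)T) / (σ√T) = (ln(56.29/60.24) + (0.0206+0.4128²/2)·2.0038) / 0.584342 = (-0.067820 + 0.212006) / 0.584342 = 0.246750
d₂ = d₁ − σ√T = 0.246750 − 0.584342 = -0.337592
e^{−rT} = e^{−0.0206·2.0038} = 0.959562
N(d₁) = 0.597449,  N(d₂) = 0.367835
Call price V = S·N(d₁) − K·e^{−rT}·N(d₂) = 33.630408 − 21.262363 = 12.368045
φ(d₁) = (1/√(2π))·e^{−d₁²/2} = 0.386980
Θ = −S·φ(d₁)·σ/(2√T) − r·K·e^{−rT}·N(d₂) = −3.176162 − 0.438005 = -3.614167

price = 12.368045
Θ = -3.614167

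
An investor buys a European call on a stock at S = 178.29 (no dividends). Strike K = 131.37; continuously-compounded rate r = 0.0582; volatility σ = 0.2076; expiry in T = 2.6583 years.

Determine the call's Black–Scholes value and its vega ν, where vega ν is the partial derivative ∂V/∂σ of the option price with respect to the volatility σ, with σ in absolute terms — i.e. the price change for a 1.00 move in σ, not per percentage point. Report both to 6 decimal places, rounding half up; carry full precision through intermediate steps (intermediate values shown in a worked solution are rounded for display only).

price = 67.652785
ν = 36.054606

σ√T = 0.2076·√2.6583 = 0.338477
d₁ = (ln(S/K) + (r+σ²/2)T) / (σ√T) = (ln(178.29/131.37) + (0.0582+0.2076²/2)·2.6583) / 0.338477 = (0.305394 + 0.211996) / 0.338477 = 1.528582
d₂ = d₁ − σ√T = 1.528582 − 0.338477 = 1.190105
e^{−rT} = e^{−0.0582·2.6583} = 0.856661
N(d₁) = 0.936816,  N(d₂) = 0.882997
Call price V = S·N(d₁) − K·e^{−rT}·N(d₂) = 167.024919 − 99.372134 = 67.652785
φ(d₁) = (1/√(2π))·e^{−d₁²/2} = 0.124031
ν = S·φ(d₁)·√T = 36.054606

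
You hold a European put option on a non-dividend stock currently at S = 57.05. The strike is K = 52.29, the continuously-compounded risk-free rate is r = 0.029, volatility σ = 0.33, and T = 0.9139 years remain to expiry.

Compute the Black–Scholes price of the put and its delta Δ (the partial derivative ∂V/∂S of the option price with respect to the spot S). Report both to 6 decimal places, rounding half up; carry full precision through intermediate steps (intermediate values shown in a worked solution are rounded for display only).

price = 4.132624
Δ = -0.302260

σ√T = 0.33·√0.9139 = 0.315474
d₁ = (ln(S/K) + (r+σ²/2)T) / (σ√T) = (ln(57.05/52.29) + (0.029+0.33²/2)·0.9139) / 0.315474 = (0.087123 + 0.076265) / 0.315474 = 0.517913
d₂ = d₁ − σ√T = 0.517913 − 0.315474 = 0.202439
e^{−rT} = e^{−0.029·0.9139} = 0.973845
N(−d₁) = 0.302260,  N(−d₂) = 0.419787
Put price V = K·e^{−rT}·N(−d₂) − S·N(−d₁) = 21.376533 − 17.243909 = 4.132624
Δ = −N(−d₁) = -0.302260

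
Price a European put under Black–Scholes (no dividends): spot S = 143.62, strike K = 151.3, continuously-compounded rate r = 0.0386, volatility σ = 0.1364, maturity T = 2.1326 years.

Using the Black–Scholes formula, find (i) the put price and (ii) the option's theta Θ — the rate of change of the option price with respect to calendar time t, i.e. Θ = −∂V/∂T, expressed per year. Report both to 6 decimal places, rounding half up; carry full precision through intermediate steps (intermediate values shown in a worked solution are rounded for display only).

σ√T = 0.1364·√2.1326 = 0.199191
d₁ = (ln(S/K) + (r+σ²/2)T) / (σ√T) = (ln(143.62/151.3) + (0.0386+0.1364²/2)·2.1326) / 0.199191 = (-0.052094 + 0.102157) / 0.199191 = 0.251333
d₂ = d₁ − σ√T = 0.251333 − 0.199191 = 0.052142
e^{−rT} = e^{−0.0386·2.1326} = 0.920979
N(−d₁) = 0.400778,  N(−d₂) = 0.479208
Put price V = K·e^{−rT}·N(−d₂) − S·N(−d₁) = 66.774768 − 57.559803 = 9.214965
φ(d₁) = (1/√(2π))·e^{−d₁²/2} = 0.386539
Θ = −S·φ(d₁)·σ/(2√T) + r·K·e^{−rT}·N(−d₂) = −2.592614 + 2.577506 = -0.015108

price = 9.214965
Θ = -0.015108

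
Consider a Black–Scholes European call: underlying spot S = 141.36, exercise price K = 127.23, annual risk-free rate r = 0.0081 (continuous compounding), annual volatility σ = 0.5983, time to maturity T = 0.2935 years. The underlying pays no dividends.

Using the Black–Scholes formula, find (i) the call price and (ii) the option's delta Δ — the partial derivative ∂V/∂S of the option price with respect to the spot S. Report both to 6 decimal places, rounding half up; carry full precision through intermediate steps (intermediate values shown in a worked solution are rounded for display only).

price = 25.421777
Δ = 0.689456

σ√T = 0.5983·√0.2935 = 0.324133
d₁ = (ln(S/K) + (r+σ²/2)T) / (σ√T) = (ln(141.36/127.23) + (0.0081+0.5983²/2)·0.2935) / 0.324133 = (0.105313 + 0.054908) / 0.324133 = 0.494309
d₂ = d₁ − σ√T = 0.494309 − 0.324133 = 0.170176
e^{−rT} = e^{−0.0081·0.2935} = 0.997625
N(d₁) = 0.689456,  N(d₂) = 0.567564
Call price V = S·N(d₁) − K·e^{−rT}·N(d₂) = 97.461498 − 72.039721 = 25.421777
Δ = N(d₁) = 0.689456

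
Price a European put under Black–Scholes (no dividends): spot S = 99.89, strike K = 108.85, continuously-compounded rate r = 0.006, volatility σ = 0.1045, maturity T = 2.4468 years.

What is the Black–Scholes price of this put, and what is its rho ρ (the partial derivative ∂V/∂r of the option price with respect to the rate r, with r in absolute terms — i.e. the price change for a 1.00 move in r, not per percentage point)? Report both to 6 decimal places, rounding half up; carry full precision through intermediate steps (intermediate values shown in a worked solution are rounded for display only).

σ√T = 0.1045·√2.4468 = 0.163462
d₁ = (ln(S/K) + (r+σ²/2)T) / (σ√T) = (ln(99.89/108.85) + (0.006+0.1045²/2)·2.4468) / 0.163462 = (-0.085901 + 0.028041) / 0.163462 = -0.353971
d₂ = d₁ − σ√T = -0.353971 − 0.163462 = -0.517432
e^{−rT} = e^{−0.006·2.4468} = 0.985426
N(−d₁) = 0.638320,  N(−d₂) = 0.697573
Put price V = K·e^{−rT}·N(−d₂) − S·N(−d₁) = 74.824210 − 63.761739 = 11.062470
ρ = −K·T·e^{−rT}·N(−d₂) = -183.079876

price = 11.062470
ρ = -183.079876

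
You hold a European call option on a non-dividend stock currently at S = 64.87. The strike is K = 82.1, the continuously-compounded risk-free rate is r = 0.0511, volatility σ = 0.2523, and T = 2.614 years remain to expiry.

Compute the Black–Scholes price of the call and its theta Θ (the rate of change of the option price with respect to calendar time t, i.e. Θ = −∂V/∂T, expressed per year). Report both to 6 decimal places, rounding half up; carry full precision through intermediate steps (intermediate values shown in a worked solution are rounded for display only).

price = 7.902767
Θ = -3.209839

σ√T = 0.2523·√2.614 = 0.407915
d₁ = (ln(S/K) + (r+σ²/2)T) / (σ√T) = (ln(64.87/82.1) + (0.0511+0.2523²/2)·2.614) / 0.407915 = (-0.235553 + 0.216773) / 0.407915 = -0.046039
d₂ = d₁ − σ√T = -0.046039 − 0.407915 = -0.453954
e^{−rT} = e^{−0.0511·2.614} = 0.874961
N(d₁) = 0.481640,  N(d₂) = 0.324931
Call price V = S·N(d₁) − K·e^{−rT}·N(d₂) = 31.243968 − 23.341200 = 7.902767
φ(d₁) = (1/√(2π))·e^{−d₁²/2} = 0.398520
Θ = −S·φ(d₁)·σ/(2√T) − r·K·e^{−rT}·N(d₂) = −2.017103 − 1.192735 = -3.209839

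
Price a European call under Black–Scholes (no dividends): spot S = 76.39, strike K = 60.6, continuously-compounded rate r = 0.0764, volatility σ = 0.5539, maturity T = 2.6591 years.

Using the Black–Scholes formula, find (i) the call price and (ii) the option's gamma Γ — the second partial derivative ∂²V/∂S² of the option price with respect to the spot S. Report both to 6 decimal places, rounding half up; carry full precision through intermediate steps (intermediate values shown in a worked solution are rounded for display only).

σ√T = 0.5539·√2.6591 = 0.903231
d₁ = (ln(S/K) + (r+σ²/2)T) / (σ√T) = (ln(76.39/60.6) + (0.0764+0.5539²/2)·2.6591) / 0.903231 = (0.231557 + 0.611068) / 0.903231 = 0.932901
d₂ = d₁ − σ√T = 0.932901 − 0.903231 = 0.029670
e^{−rT} = e^{−0.0764·2.6591} = 0.816152
N(d₁) = 0.824565,  N(d₂) = 0.511835
Call price V = S·N(d₁) − K·e^{−rT}·N(d₂) = 62.988483 − 25.314739 = 37.673743
φ(d₁) = (1/√(2π))·e^{−d₁²/2} = 0.258182
Γ = φ(d₁) / (S·σ·√T) = 0.003742

price = 37.673743
Γ = 0.003742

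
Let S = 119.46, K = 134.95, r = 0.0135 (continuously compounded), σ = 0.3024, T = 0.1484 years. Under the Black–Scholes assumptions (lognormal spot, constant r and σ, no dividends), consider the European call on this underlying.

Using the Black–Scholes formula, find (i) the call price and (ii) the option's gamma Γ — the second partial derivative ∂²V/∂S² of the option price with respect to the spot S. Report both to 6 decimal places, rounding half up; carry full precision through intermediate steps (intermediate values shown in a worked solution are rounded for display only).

σ√T = 0.3024·√0.1484 = 0.116493
d₁ = (ln(S/K) + (r+σ²/2)T) / (σ√T) = (ln(119.46/134.95) + (0.0135+0.3024²/2)·0.1484) / 0.116493 = (-0.121923 + 0.008789) / 0.116493 = -0.971169
d₂ = d₁ − σ√T = -0.971169 − 0.116493 = -1.087661
e^{−rT} = e^{−0.0135·0.1484} = 0.997999
N(d₁) = 0.165732,  N(d₂) = 0.138372
Call price V = S·N(d₁) − K·e^{−rT}·N(d₂) = 19.798360 − 18.635968 = 1.162391
φ(d₁) = (1/√(2π))·e^{−d₁²/2} = 0.248945
Γ = φ(d₁) / (S·σ·√T) = 0.017889

price = 1.162391
Γ = 0.017889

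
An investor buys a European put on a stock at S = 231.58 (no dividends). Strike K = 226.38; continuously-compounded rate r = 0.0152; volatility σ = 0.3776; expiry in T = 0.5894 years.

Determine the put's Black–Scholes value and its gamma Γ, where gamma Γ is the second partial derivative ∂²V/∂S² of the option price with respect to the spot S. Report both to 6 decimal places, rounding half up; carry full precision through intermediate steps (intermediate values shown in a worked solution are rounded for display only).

σ√T = 0.3776·√0.5894 = 0.289893
d₁ = (ln(S/K) + (r+σ²/2)T) / (σ√T) = (ln(231.58/226.38) + (0.0152+0.3776²/2)·0.5894) / 0.289893 = (0.022710 + 0.050978) / 0.289893 = 0.254191
d₂ = d₁ − σ√T = 0.254191 − 0.289893 = -0.035701
e^{−rT} = e^{−0.0152·0.5894} = 0.991081
N(−d₁) = 0.399674,  N(−d₂) = 0.514240
Put price V = K·e^{−rT}·N(−d₂) − S·N(−d₁) = 115.375326 − 92.556496 = 22.818830
φ(d₁) = (1/√(2π))·e^{−d₁²/2} = 0.386260
Γ = φ(d₁) / (S·σ·√T) = 0.005754

price = 22.818830
Γ = 0.005754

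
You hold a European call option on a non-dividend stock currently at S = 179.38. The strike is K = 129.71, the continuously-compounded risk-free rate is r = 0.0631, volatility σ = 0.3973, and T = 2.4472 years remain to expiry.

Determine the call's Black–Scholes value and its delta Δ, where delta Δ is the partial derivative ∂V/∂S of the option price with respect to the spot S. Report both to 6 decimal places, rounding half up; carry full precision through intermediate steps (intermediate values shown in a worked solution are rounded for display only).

σ√T = 0.3973·√2.4472 = 0.621517
d₁ = (ln(S/K) + (r+σ²/2)T) / (σ√T) = (ln(179.38/129.71) + (0.0631+0.3973²/2)·2.4472) / 0.621517 = (0.324205 + 0.347560) / 0.621517 = 1.080847
d₂ = d₁ − σ√T = 1.080847 − 0.621517 = 0.459330
e^{−rT} = e^{−0.0631·2.4472} = 0.856913
N(d₁) = 0.860118,  N(d₂) = 0.677001
Call price V = S·N(d₁) − K·e^{−rT}·N(d₂) = 154.287881 − 75.248877 = 79.039005
Δ = N(d₁) = 0.860118

price = 79.039005
Δ = 0.860118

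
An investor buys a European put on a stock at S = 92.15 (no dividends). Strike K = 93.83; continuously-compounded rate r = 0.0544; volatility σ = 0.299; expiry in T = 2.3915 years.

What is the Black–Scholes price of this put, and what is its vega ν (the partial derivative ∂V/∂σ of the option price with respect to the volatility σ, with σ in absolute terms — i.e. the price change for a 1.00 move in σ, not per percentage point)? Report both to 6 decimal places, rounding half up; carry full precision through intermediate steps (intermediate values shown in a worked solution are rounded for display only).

σ√T = 0.299·√2.3915 = 0.462388
d₁ = (ln(S/K) + (r+σ²/2)T) / (σ√T) = (ln(92.15/93.83) + (0.0544+0.299²/2)·2.3915) / 0.462388 = (-0.018067 + 0.236999) / 0.462388 = 0.473481
d₂ = d₁ − σ√T = 0.473481 − 0.462388 = 0.011093
e^{−rT} = e^{−0.0544·2.3915} = 0.878010
N(−d₁) = 0.317935,  N(−d₂) = 0.495575
Put price V = K·e^{−rT}·N(−d₂) − S·N(−d₁) = 40.827238 − 29.297709 = 11.529529
φ(d₁) = (1/√(2π))·e^{−d₁²/2} = 0.356639
ν = S·φ(d₁)·√T = 50.822916

price = 11.529529
ν = 50.822916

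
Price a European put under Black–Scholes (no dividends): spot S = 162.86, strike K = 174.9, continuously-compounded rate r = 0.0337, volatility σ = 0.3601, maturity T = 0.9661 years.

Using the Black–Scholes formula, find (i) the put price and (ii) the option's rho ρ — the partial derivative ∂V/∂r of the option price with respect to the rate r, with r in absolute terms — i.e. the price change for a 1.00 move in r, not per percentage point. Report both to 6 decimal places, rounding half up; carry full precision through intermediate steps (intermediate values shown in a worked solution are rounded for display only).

price = 26.685990
ρ = -100.220516

σ√T = 0.3601·√0.9661 = 0.353944
d₁ = (ln(S/K) + (r+σ²/2)T) / (σ√T) = (ln(162.86/174.9) + (0.0337+0.3601²/2)·0.9661) / 0.353944 = (-0.071323 + 0.095196) / 0.353944 = 0.067446
d₂ = d₁ − σ√T = 0.067446 − 0.353944 = -0.286497
e^{−rT} = e^{−0.0337·0.9661} = 0.967967
N(−d₁) = 0.473113,  N(−d₂) = 0.612751
Put price V = K·e^{−rT}·N(−d₂) − S·N(−d₁) = 103.737207 − 77.051217 = 26.685990
ρ = −K·T·e^{−rT}·N(−d₂) = -100.220516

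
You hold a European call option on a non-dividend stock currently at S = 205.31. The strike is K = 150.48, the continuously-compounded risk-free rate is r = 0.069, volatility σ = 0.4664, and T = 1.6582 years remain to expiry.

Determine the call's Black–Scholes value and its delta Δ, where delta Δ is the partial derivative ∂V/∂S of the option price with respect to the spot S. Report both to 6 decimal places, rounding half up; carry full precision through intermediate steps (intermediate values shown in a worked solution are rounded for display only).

σ√T = 0.4664·√1.6582 = 0.600588
d₁ = (ln(S/K) + (r+σ²/2)T) / (σ√T) = (ln(205.31/150.48) + (0.069+0.4664²/2)·1.6582) / 0.600588 = (0.310691 + 0.294769) / 0.600588 = 1.008111
d₂ = d₁ − σ√T = 1.008111 − 0.600588 = 0.407523
e^{−rT} = e^{−0.069·1.6582} = 0.891887
N(d₁) = 0.843299,  N(d₂) = 0.658188
Call price V = S·N(d₁) − K·e^{−rT}·N(d₂) = 173.137807 − 88.336163 = 84.801644
Δ = N(d₁) = 0.843299

price = 84.801644
Δ = 0.843299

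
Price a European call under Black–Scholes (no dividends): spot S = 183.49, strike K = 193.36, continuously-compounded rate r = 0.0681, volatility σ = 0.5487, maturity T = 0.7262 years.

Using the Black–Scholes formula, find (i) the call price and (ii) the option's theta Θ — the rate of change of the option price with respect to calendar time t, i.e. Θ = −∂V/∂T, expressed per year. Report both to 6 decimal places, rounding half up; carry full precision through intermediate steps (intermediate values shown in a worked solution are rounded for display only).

σ√T = 0.5487·√0.7262 = 0.467588
d₁ = (ln(S/K) + (r+σ²/2)T) / (σ√T) = (ln(183.49/193.36) + (0.0681+0.5487²/2)·0.7262) / 0.467588 = (-0.052394 + 0.158773) / 0.467588 = 0.227508
d₂ = d₁ − σ√T = 0.227508 − 0.467588 = -0.240080
e^{−rT} = e^{−0.0681·0.7262} = 0.951749
N(d₁) = 0.589985,  N(d₂) = 0.405134
Call price V = S·N(d₁) − K·e^{−rT}·N(d₂) = 108.256438 − 74.556883 = 33.699555
φ(d₁) = (1/√(2π))·e^{−d₁²/2} = 0.388750
Θ = −S·φ(d₁)·σ/(2√T) − r·K·e^{−rT}·N(d₂) = −22.964650 − 5.077324 = -28.041973

price = 33.699555
Θ = -28.041973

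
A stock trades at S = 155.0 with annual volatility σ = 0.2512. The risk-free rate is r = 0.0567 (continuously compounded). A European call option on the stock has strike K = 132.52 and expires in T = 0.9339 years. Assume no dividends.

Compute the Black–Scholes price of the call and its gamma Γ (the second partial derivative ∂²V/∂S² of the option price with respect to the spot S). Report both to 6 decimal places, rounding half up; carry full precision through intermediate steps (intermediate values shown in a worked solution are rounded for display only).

price = 32.934436
Γ = 0.006527

σ√T = 0.2512·√0.9339 = 0.242756
d₁ = (ln(S/K) + (r+σ²/2)T) / (σ√T) = (ln(155.0/132.52) + (0.0567+0.2512²/2)·0.9339) / 0.242756 = (0.156692 + 0.082417) / 0.242756 = 0.984977
d₂ = d₁ − σ√T = 0.984977 − 0.242756 = 0.742221
e^{−rT} = e^{−0.0567·0.9339} = 0.948425
N(d₁) = 0.837682,  N(d₂) = 0.771023
Call price V = S·N(d₁) − K·e^{−rT}·N(d₂) = 129.840742 − 96.906306 = 32.934436
φ(d₁) = (1/√(2π))·e^{−d₁²/2} = 0.245606
Γ = φ(d₁) / (S·σ·√T) = 0.006527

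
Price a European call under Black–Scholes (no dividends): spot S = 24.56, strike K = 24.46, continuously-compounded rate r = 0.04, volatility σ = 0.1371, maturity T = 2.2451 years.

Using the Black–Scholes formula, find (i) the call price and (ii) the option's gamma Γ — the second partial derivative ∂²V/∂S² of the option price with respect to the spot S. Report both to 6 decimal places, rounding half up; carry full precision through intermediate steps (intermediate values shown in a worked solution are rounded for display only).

price = 3.215782
Γ = 0.067607

σ√T = 0.1371·√2.2451 = 0.205426
d₁ = (ln(S/K) + (r+σ²/2)T) / (σ√T) = (ln(24.56/24.46) + (0.04+0.1371²/2)·2.2451) / 0.205426 = (0.004080 + 0.110904) / 0.205426 = 0.559734
d₂ = d₁ − σ√T = 0.559734 − 0.205426 = 0.354308
e^{−rT} = e^{−0.04·2.2451} = 0.914110
N(d₁) = 0.712170,  N(d₂) = 0.638446
Call price V = S·N(d₁) − K·e^{−rT}·N(d₂) = 17.490884 − 14.275102 = 3.215782
φ(d₁) = (1/√(2π))·e^{−d₁²/2} = 0.341097
Γ = φ(d₁) / (S·σ·√T) = 0.067607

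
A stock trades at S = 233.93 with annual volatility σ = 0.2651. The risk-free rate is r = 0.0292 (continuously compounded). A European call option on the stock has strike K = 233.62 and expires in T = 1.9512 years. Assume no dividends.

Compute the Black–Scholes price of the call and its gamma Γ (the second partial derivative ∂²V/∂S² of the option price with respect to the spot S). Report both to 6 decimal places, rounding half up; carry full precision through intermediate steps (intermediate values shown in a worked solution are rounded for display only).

σ√T = 0.2651·√1.9512 = 0.370306
d₁ = (ln(S/K) + (r+σ²/2)T) / (σ√T) = (ln(233.93/233.62) + (0.0292+0.2651²/2)·1.9512) / 0.370306 = (0.001326 + 0.125538) / 0.370306 = 0.342593
d₂ = d₁ − σ√T = 0.342593 − 0.370306 = -0.027713
e^{−rT} = e^{−0.0292·1.9512} = 0.944618
N(d₁) = 0.634048,  N(d₂) = 0.488946
Call price V = S·N(d₁) − K·e^{−rT}·N(d₂) = 148.322799 − 107.901307 = 40.421492
φ(d₁) = (1/√(2π))·e^{−d₁²/2} = 0.376204
Γ = φ(d₁) / (S·σ·√T) = 0.004343

price = 40.421492
Γ = 0.004343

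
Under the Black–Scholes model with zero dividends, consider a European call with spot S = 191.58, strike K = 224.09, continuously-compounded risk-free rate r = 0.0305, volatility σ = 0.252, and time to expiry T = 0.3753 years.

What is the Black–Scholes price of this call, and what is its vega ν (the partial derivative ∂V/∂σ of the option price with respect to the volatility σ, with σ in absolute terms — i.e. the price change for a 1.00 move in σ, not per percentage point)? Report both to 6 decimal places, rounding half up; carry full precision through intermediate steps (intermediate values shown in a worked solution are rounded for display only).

price = 2.954834
ν = 32.237528

σ√T = 0.252·√0.3753 = 0.154380
d₁ = (ln(S/K) + (r+σ²/2)T) / (σ√T) = (ln(191.58/224.09) + (0.0305+0.252²/2)·0.3753) / 0.154380 = (-0.156742 + 0.023363) / 0.154380 = -0.863969
d₂ = d₁ − σ√T = -0.863969 − 0.154380 = -1.018348
e^{−rT} = e^{−0.0305·0.3753} = 0.988619
N(d₁) = 0.193803,  N(d₂) = 0.154256
Call price V = S·N(d₁) − K·e^{−rT}·N(d₂) = 37.128694 − 34.173860 = 2.954834
φ(d₁) = (1/√(2π))·e^{−d₁²/2} = 0.274677
ν = S·φ(d₁)·√T = 32.237528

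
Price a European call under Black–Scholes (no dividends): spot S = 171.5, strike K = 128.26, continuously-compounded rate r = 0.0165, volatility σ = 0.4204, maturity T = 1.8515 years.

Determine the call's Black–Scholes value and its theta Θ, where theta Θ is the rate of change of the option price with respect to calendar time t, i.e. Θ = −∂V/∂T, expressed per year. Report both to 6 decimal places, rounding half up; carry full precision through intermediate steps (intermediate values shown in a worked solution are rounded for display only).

price = 61.781166
Θ = -8.630516

σ√T = 0.4204·√1.8515 = 0.572038
d₁ = (ln(S/K) + (r+σ²/2)T) / (σ√T) = (ln(171.5/128.26) + (0.0165+0.4204²/2)·1.8515) / 0.572038 = (0.290524 + 0.194163) / 0.572038 = 0.847299
d₂ = d₁ − σ√T = 0.847299 − 0.572038 = 0.275262
e^{−rT} = e^{−0.0165·1.8515} = 0.969912
N(d₁) = 0.801586,  N(d₂) = 0.608442
Call price V = S·N(d₁) − K·e^{−rT}·N(d₂) = 137.471973 − 75.690807 = 61.781166
φ(d₁) = (1/√(2π))·e^{−d₁²/2} = 0.278623
Θ = −S·φ(d₁)·σ/(2√T) − r·K·e^{−rT}·N(d₂) = −7.381617 − 1.248898 = -8.630516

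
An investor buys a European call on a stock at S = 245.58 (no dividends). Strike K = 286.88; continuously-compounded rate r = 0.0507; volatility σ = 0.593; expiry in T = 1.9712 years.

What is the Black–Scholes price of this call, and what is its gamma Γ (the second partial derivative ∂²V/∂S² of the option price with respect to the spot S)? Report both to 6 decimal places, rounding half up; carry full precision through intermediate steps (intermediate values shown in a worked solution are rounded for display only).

price = 74.697944
Γ = 0.001835

σ√T = 0.593·√1.9712 = 0.832569
d₁ = (ln(S/K) + (r+σ²/2)T) / (σ√T) = (ln(245.58/286.88) + (0.0507+0.593²/2)·1.9712) / 0.832569 = (-0.155441 + 0.446525) / 0.832569 = 0.349621
d₂ = d₁ − σ√T = 0.349621 − 0.832569 = -0.482947
e^{−rT} = e^{−0.0507·1.9712} = 0.904892
N(d₁) = 0.636689,  N(d₂) = 0.314567
Call price V = S·N(d₁) − K·e^{−rT}·N(d₂) = 156.357985 − 81.660040 = 74.697944
φ(d₁) = (1/√(2π))·e^{−d₁²/2} = 0.375290
Γ = φ(d₁) / (S·σ·√T) = 0.001835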